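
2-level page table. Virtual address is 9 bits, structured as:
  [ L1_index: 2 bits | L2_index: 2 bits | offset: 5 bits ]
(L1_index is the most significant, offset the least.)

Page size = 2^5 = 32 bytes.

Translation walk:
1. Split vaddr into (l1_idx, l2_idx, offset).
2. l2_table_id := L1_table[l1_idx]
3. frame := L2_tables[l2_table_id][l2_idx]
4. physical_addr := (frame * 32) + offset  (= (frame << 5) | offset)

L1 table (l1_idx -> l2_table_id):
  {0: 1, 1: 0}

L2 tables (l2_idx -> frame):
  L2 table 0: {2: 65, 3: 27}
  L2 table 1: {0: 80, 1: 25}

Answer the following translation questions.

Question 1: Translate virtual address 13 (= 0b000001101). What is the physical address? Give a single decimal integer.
vaddr = 13 = 0b000001101
Split: l1_idx=0, l2_idx=0, offset=13
L1[0] = 1
L2[1][0] = 80
paddr = 80 * 32 + 13 = 2573

Answer: 2573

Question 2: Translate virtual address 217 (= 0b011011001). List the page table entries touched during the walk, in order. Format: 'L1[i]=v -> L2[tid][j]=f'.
vaddr = 217 = 0b011011001
Split: l1_idx=1, l2_idx=2, offset=25

Answer: L1[1]=0 -> L2[0][2]=65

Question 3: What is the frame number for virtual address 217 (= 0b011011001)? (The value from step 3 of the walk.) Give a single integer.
vaddr = 217: l1_idx=1, l2_idx=2
L1[1] = 0; L2[0][2] = 65

Answer: 65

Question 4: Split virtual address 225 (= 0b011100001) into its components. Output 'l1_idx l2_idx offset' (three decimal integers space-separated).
Answer: 1 3 1

Derivation:
vaddr = 225 = 0b011100001
  top 2 bits -> l1_idx = 1
  next 2 bits -> l2_idx = 3
  bottom 5 bits -> offset = 1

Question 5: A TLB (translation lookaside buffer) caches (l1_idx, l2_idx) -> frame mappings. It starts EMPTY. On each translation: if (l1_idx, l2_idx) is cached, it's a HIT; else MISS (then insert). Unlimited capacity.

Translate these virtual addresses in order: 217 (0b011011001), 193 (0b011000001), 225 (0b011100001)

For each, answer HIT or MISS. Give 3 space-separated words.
Answer: MISS HIT MISS

Derivation:
vaddr=217: (1,2) not in TLB -> MISS, insert
vaddr=193: (1,2) in TLB -> HIT
vaddr=225: (1,3) not in TLB -> MISS, insert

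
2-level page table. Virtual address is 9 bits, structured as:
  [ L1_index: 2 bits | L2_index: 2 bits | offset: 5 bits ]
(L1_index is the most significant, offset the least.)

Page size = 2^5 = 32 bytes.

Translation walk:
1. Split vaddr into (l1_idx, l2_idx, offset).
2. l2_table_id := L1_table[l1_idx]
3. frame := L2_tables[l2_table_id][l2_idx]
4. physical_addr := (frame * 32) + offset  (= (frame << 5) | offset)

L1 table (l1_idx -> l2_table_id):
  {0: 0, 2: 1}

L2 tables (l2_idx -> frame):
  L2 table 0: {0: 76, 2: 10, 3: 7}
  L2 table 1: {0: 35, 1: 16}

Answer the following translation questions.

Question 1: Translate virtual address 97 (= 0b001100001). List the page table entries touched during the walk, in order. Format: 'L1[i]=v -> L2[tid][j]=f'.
Answer: L1[0]=0 -> L2[0][3]=7

Derivation:
vaddr = 97 = 0b001100001
Split: l1_idx=0, l2_idx=3, offset=1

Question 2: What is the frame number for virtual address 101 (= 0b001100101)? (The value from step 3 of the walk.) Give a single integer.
Answer: 7

Derivation:
vaddr = 101: l1_idx=0, l2_idx=3
L1[0] = 0; L2[0][3] = 7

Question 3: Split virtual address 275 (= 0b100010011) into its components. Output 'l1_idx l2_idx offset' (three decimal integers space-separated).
Answer: 2 0 19

Derivation:
vaddr = 275 = 0b100010011
  top 2 bits -> l1_idx = 2
  next 2 bits -> l2_idx = 0
  bottom 5 bits -> offset = 19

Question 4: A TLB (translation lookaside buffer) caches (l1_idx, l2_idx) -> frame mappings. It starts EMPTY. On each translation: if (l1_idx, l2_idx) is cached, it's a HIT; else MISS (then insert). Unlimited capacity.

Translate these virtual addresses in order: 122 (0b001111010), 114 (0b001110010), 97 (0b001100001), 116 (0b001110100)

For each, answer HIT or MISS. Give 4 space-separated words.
Answer: MISS HIT HIT HIT

Derivation:
vaddr=122: (0,3) not in TLB -> MISS, insert
vaddr=114: (0,3) in TLB -> HIT
vaddr=97: (0,3) in TLB -> HIT
vaddr=116: (0,3) in TLB -> HIT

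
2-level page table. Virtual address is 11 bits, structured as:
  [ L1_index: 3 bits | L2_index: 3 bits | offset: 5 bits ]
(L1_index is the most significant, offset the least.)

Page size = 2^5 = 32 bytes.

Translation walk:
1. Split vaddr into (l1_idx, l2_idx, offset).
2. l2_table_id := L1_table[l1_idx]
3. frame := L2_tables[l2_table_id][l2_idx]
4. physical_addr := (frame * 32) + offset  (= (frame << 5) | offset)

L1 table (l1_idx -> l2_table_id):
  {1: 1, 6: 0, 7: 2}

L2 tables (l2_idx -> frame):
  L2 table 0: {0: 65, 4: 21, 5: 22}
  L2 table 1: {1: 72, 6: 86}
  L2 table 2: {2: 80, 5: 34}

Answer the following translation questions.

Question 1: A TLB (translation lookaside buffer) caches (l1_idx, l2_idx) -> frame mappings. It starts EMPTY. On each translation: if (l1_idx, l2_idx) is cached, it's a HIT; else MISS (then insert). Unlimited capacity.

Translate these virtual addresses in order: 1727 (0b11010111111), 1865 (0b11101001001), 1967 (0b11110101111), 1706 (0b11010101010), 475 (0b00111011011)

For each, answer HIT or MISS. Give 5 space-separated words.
Answer: MISS MISS MISS HIT MISS

Derivation:
vaddr=1727: (6,5) not in TLB -> MISS, insert
vaddr=1865: (7,2) not in TLB -> MISS, insert
vaddr=1967: (7,5) not in TLB -> MISS, insert
vaddr=1706: (6,5) in TLB -> HIT
vaddr=475: (1,6) not in TLB -> MISS, insert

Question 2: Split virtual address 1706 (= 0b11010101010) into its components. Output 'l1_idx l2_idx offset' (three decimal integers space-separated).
vaddr = 1706 = 0b11010101010
  top 3 bits -> l1_idx = 6
  next 3 bits -> l2_idx = 5
  bottom 5 bits -> offset = 10

Answer: 6 5 10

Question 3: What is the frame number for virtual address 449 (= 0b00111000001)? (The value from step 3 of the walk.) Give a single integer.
Answer: 86

Derivation:
vaddr = 449: l1_idx=1, l2_idx=6
L1[1] = 1; L2[1][6] = 86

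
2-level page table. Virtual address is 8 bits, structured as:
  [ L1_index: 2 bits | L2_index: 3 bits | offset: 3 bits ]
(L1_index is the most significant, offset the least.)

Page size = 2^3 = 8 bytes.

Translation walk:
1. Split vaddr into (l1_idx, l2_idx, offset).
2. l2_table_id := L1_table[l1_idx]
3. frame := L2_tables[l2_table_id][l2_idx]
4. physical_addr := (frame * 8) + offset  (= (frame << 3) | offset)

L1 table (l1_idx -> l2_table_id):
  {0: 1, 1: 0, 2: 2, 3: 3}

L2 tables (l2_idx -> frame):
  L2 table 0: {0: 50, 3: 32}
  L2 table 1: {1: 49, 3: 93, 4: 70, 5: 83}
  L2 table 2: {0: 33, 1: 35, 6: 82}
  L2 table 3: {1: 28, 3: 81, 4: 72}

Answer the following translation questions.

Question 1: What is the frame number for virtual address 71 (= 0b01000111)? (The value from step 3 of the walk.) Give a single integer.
vaddr = 71: l1_idx=1, l2_idx=0
L1[1] = 0; L2[0][0] = 50

Answer: 50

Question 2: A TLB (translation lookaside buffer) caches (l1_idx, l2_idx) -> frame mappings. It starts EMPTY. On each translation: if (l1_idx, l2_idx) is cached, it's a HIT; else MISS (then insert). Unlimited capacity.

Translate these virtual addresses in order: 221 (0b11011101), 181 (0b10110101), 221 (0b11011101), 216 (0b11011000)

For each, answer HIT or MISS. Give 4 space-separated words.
Answer: MISS MISS HIT HIT

Derivation:
vaddr=221: (3,3) not in TLB -> MISS, insert
vaddr=181: (2,6) not in TLB -> MISS, insert
vaddr=221: (3,3) in TLB -> HIT
vaddr=216: (3,3) in TLB -> HIT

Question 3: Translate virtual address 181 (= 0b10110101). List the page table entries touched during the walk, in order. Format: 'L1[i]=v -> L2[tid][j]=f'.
vaddr = 181 = 0b10110101
Split: l1_idx=2, l2_idx=6, offset=5

Answer: L1[2]=2 -> L2[2][6]=82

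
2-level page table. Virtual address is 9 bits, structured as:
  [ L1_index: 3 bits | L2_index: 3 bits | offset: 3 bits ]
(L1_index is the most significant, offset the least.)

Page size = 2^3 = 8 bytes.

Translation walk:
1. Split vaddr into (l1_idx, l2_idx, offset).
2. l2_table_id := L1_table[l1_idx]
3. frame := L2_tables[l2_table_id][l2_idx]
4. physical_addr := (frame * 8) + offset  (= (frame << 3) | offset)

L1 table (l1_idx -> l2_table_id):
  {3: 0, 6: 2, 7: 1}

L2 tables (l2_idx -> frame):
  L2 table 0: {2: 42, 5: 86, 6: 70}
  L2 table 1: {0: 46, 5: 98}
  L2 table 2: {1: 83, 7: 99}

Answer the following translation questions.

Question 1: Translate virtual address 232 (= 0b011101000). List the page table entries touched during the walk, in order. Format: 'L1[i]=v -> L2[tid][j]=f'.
Answer: L1[3]=0 -> L2[0][5]=86

Derivation:
vaddr = 232 = 0b011101000
Split: l1_idx=3, l2_idx=5, offset=0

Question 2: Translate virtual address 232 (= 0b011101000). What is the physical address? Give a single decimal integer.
vaddr = 232 = 0b011101000
Split: l1_idx=3, l2_idx=5, offset=0
L1[3] = 0
L2[0][5] = 86
paddr = 86 * 8 + 0 = 688

Answer: 688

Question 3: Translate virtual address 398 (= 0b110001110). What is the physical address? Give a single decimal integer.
Answer: 670

Derivation:
vaddr = 398 = 0b110001110
Split: l1_idx=6, l2_idx=1, offset=6
L1[6] = 2
L2[2][1] = 83
paddr = 83 * 8 + 6 = 670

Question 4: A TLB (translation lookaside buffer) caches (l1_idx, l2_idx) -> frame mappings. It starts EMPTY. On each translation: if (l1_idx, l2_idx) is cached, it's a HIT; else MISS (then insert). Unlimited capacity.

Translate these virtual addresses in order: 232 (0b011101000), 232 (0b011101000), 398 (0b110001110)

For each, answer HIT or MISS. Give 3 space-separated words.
vaddr=232: (3,5) not in TLB -> MISS, insert
vaddr=232: (3,5) in TLB -> HIT
vaddr=398: (6,1) not in TLB -> MISS, insert

Answer: MISS HIT MISS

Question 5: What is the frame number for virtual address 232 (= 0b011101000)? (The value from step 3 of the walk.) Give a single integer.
vaddr = 232: l1_idx=3, l2_idx=5
L1[3] = 0; L2[0][5] = 86

Answer: 86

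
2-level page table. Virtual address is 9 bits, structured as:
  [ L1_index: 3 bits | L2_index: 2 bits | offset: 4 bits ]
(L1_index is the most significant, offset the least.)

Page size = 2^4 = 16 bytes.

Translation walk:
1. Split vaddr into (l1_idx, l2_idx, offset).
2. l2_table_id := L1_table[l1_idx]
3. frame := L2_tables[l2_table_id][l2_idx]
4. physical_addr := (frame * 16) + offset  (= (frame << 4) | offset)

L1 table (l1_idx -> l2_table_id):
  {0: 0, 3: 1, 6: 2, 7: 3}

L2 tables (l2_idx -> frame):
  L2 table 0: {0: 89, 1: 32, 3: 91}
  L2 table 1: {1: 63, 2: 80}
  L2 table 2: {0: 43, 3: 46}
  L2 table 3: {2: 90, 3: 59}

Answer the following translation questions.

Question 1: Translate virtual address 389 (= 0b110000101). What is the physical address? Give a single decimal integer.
vaddr = 389 = 0b110000101
Split: l1_idx=6, l2_idx=0, offset=5
L1[6] = 2
L2[2][0] = 43
paddr = 43 * 16 + 5 = 693

Answer: 693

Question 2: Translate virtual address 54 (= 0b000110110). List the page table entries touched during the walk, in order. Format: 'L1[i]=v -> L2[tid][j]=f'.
vaddr = 54 = 0b000110110
Split: l1_idx=0, l2_idx=3, offset=6

Answer: L1[0]=0 -> L2[0][3]=91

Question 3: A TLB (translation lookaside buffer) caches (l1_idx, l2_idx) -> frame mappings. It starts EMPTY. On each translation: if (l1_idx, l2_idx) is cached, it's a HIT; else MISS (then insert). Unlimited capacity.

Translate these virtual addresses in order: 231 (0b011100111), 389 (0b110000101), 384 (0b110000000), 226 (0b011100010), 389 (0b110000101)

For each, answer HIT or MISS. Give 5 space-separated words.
vaddr=231: (3,2) not in TLB -> MISS, insert
vaddr=389: (6,0) not in TLB -> MISS, insert
vaddr=384: (6,0) in TLB -> HIT
vaddr=226: (3,2) in TLB -> HIT
vaddr=389: (6,0) in TLB -> HIT

Answer: MISS MISS HIT HIT HIT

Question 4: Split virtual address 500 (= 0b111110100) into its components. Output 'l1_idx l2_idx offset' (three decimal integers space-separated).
vaddr = 500 = 0b111110100
  top 3 bits -> l1_idx = 7
  next 2 bits -> l2_idx = 3
  bottom 4 bits -> offset = 4

Answer: 7 3 4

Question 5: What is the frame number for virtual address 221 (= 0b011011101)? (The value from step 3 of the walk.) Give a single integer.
Answer: 63

Derivation:
vaddr = 221: l1_idx=3, l2_idx=1
L1[3] = 1; L2[1][1] = 63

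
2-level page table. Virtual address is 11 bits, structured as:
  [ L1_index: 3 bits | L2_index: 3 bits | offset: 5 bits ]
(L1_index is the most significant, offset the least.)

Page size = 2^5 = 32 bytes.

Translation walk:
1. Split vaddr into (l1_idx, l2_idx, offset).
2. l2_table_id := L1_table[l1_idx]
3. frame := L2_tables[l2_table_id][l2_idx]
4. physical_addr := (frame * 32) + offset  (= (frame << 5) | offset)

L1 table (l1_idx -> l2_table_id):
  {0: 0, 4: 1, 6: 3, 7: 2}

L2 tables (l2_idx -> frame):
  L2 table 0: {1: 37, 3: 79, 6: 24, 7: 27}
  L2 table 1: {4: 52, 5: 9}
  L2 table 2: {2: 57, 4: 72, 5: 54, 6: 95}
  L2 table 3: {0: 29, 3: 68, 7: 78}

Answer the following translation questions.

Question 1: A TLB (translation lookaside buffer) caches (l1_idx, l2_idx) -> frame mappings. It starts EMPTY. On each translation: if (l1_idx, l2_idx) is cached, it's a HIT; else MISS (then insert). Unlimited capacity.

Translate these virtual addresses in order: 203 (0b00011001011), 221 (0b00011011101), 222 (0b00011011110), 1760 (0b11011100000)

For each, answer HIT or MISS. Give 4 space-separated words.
Answer: MISS HIT HIT MISS

Derivation:
vaddr=203: (0,6) not in TLB -> MISS, insert
vaddr=221: (0,6) in TLB -> HIT
vaddr=222: (0,6) in TLB -> HIT
vaddr=1760: (6,7) not in TLB -> MISS, insert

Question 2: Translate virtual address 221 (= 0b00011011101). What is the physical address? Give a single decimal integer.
Answer: 797

Derivation:
vaddr = 221 = 0b00011011101
Split: l1_idx=0, l2_idx=6, offset=29
L1[0] = 0
L2[0][6] = 24
paddr = 24 * 32 + 29 = 797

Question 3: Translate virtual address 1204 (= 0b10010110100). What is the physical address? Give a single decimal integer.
Answer: 308

Derivation:
vaddr = 1204 = 0b10010110100
Split: l1_idx=4, l2_idx=5, offset=20
L1[4] = 1
L2[1][5] = 9
paddr = 9 * 32 + 20 = 308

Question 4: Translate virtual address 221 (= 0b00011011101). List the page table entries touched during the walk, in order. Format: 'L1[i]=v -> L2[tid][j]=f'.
Answer: L1[0]=0 -> L2[0][6]=24

Derivation:
vaddr = 221 = 0b00011011101
Split: l1_idx=0, l2_idx=6, offset=29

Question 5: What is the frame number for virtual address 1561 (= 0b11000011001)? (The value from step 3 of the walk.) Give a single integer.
Answer: 29

Derivation:
vaddr = 1561: l1_idx=6, l2_idx=0
L1[6] = 3; L2[3][0] = 29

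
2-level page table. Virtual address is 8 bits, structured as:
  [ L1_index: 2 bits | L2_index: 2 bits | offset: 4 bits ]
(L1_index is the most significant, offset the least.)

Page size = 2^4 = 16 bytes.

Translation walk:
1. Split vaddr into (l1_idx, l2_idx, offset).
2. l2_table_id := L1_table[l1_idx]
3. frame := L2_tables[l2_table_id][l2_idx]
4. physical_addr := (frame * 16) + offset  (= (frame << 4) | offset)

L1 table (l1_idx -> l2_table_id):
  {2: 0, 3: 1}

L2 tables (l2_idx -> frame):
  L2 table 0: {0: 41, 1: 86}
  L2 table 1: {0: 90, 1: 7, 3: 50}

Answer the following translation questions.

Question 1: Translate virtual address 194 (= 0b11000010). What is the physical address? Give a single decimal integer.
vaddr = 194 = 0b11000010
Split: l1_idx=3, l2_idx=0, offset=2
L1[3] = 1
L2[1][0] = 90
paddr = 90 * 16 + 2 = 1442

Answer: 1442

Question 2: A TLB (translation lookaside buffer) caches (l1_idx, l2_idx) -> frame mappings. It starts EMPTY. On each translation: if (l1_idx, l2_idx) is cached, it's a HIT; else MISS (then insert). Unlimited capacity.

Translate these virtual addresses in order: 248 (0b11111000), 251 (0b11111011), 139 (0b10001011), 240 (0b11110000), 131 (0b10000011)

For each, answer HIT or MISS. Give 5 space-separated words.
vaddr=248: (3,3) not in TLB -> MISS, insert
vaddr=251: (3,3) in TLB -> HIT
vaddr=139: (2,0) not in TLB -> MISS, insert
vaddr=240: (3,3) in TLB -> HIT
vaddr=131: (2,0) in TLB -> HIT

Answer: MISS HIT MISS HIT HIT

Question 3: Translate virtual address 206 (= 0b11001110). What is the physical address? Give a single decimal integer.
vaddr = 206 = 0b11001110
Split: l1_idx=3, l2_idx=0, offset=14
L1[3] = 1
L2[1][0] = 90
paddr = 90 * 16 + 14 = 1454

Answer: 1454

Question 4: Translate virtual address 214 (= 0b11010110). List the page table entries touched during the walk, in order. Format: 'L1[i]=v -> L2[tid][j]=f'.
vaddr = 214 = 0b11010110
Split: l1_idx=3, l2_idx=1, offset=6

Answer: L1[3]=1 -> L2[1][1]=7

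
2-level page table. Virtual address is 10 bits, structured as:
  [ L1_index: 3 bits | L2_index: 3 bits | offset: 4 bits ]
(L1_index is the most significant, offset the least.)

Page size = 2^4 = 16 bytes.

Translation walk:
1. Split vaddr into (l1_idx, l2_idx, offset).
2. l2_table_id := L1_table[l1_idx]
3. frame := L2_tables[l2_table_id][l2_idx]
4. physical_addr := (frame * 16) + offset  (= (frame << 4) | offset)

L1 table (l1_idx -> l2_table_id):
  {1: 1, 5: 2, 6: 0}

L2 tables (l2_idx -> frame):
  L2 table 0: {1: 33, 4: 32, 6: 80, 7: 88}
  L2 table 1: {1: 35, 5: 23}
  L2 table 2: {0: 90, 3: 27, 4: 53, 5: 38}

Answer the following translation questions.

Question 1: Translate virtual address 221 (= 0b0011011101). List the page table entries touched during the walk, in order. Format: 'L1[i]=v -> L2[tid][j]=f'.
vaddr = 221 = 0b0011011101
Split: l1_idx=1, l2_idx=5, offset=13

Answer: L1[1]=1 -> L2[1][5]=23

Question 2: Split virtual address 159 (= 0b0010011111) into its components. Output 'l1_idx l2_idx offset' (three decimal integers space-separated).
Answer: 1 1 15

Derivation:
vaddr = 159 = 0b0010011111
  top 3 bits -> l1_idx = 1
  next 3 bits -> l2_idx = 1
  bottom 4 bits -> offset = 15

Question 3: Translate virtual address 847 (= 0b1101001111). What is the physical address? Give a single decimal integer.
Answer: 527

Derivation:
vaddr = 847 = 0b1101001111
Split: l1_idx=6, l2_idx=4, offset=15
L1[6] = 0
L2[0][4] = 32
paddr = 32 * 16 + 15 = 527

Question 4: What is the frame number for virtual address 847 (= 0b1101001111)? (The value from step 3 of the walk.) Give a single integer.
Answer: 32

Derivation:
vaddr = 847: l1_idx=6, l2_idx=4
L1[6] = 0; L2[0][4] = 32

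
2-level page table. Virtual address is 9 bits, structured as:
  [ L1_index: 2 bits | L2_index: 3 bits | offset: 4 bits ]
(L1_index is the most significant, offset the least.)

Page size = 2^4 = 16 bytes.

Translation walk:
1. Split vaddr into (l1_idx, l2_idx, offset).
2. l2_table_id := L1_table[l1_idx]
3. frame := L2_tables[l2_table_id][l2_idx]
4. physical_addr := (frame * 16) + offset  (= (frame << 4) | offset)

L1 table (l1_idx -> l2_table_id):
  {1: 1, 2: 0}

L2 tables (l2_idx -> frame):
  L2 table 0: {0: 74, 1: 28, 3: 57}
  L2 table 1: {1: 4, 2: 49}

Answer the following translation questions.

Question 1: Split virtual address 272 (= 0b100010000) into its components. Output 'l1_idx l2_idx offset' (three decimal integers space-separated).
Answer: 2 1 0

Derivation:
vaddr = 272 = 0b100010000
  top 2 bits -> l1_idx = 2
  next 3 bits -> l2_idx = 1
  bottom 4 bits -> offset = 0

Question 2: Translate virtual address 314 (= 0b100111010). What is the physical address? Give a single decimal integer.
vaddr = 314 = 0b100111010
Split: l1_idx=2, l2_idx=3, offset=10
L1[2] = 0
L2[0][3] = 57
paddr = 57 * 16 + 10 = 922

Answer: 922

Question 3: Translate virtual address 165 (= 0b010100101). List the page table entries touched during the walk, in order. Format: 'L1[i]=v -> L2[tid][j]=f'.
vaddr = 165 = 0b010100101
Split: l1_idx=1, l2_idx=2, offset=5

Answer: L1[1]=1 -> L2[1][2]=49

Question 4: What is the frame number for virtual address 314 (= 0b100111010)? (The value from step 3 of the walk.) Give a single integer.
vaddr = 314: l1_idx=2, l2_idx=3
L1[2] = 0; L2[0][3] = 57

Answer: 57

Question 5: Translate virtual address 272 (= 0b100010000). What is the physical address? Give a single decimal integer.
Answer: 448

Derivation:
vaddr = 272 = 0b100010000
Split: l1_idx=2, l2_idx=1, offset=0
L1[2] = 0
L2[0][1] = 28
paddr = 28 * 16 + 0 = 448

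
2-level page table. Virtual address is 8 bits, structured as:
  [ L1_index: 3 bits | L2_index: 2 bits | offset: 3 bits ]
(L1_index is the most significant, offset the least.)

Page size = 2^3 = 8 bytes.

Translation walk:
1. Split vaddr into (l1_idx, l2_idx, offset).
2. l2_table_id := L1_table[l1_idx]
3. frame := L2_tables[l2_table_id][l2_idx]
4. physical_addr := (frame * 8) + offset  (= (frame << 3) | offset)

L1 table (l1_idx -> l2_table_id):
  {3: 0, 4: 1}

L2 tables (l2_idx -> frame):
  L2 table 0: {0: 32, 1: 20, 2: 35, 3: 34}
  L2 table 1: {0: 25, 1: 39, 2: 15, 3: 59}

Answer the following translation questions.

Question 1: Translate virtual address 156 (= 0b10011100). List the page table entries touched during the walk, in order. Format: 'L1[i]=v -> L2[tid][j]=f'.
vaddr = 156 = 0b10011100
Split: l1_idx=4, l2_idx=3, offset=4

Answer: L1[4]=1 -> L2[1][3]=59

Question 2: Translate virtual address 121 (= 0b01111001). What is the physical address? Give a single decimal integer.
vaddr = 121 = 0b01111001
Split: l1_idx=3, l2_idx=3, offset=1
L1[3] = 0
L2[0][3] = 34
paddr = 34 * 8 + 1 = 273

Answer: 273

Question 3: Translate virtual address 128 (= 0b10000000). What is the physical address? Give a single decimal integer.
vaddr = 128 = 0b10000000
Split: l1_idx=4, l2_idx=0, offset=0
L1[4] = 1
L2[1][0] = 25
paddr = 25 * 8 + 0 = 200

Answer: 200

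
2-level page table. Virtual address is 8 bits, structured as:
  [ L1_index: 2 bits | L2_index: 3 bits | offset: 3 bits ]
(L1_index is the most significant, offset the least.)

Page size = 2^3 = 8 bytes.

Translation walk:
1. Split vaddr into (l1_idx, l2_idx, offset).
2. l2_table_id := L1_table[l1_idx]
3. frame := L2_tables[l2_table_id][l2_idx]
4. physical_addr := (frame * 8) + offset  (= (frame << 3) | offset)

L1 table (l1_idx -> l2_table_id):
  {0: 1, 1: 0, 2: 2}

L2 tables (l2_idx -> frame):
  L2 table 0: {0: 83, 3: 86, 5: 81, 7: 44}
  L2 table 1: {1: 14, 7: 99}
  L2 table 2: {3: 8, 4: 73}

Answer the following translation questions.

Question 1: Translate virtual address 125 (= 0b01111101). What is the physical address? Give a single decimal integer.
vaddr = 125 = 0b01111101
Split: l1_idx=1, l2_idx=7, offset=5
L1[1] = 0
L2[0][7] = 44
paddr = 44 * 8 + 5 = 357

Answer: 357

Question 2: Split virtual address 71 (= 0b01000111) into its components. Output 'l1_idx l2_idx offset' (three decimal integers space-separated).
Answer: 1 0 7

Derivation:
vaddr = 71 = 0b01000111
  top 2 bits -> l1_idx = 1
  next 3 bits -> l2_idx = 0
  bottom 3 bits -> offset = 7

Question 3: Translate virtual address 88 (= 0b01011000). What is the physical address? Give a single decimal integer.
Answer: 688

Derivation:
vaddr = 88 = 0b01011000
Split: l1_idx=1, l2_idx=3, offset=0
L1[1] = 0
L2[0][3] = 86
paddr = 86 * 8 + 0 = 688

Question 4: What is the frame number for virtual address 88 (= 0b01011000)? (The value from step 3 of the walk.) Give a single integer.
vaddr = 88: l1_idx=1, l2_idx=3
L1[1] = 0; L2[0][3] = 86

Answer: 86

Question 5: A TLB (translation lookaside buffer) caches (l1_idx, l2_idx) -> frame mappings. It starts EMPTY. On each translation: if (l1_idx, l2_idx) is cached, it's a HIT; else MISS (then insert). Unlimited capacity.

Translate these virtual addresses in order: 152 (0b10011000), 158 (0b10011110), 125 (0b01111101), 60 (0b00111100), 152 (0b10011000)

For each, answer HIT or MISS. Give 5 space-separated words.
Answer: MISS HIT MISS MISS HIT

Derivation:
vaddr=152: (2,3) not in TLB -> MISS, insert
vaddr=158: (2,3) in TLB -> HIT
vaddr=125: (1,7) not in TLB -> MISS, insert
vaddr=60: (0,7) not in TLB -> MISS, insert
vaddr=152: (2,3) in TLB -> HIT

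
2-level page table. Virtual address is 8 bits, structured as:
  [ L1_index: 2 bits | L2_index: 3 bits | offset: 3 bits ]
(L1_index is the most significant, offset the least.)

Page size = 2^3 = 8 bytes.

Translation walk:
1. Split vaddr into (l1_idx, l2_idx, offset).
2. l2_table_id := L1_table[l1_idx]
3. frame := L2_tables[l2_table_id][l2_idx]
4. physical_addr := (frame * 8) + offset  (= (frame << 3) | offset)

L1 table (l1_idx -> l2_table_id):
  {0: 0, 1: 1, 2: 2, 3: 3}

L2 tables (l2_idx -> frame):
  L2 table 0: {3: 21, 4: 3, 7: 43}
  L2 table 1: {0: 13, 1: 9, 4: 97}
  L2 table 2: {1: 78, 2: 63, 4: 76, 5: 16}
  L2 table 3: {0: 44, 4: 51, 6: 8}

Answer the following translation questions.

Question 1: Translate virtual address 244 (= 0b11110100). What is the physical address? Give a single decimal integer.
Answer: 68

Derivation:
vaddr = 244 = 0b11110100
Split: l1_idx=3, l2_idx=6, offset=4
L1[3] = 3
L2[3][6] = 8
paddr = 8 * 8 + 4 = 68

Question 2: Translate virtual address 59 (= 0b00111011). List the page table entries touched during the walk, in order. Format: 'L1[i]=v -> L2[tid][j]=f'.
vaddr = 59 = 0b00111011
Split: l1_idx=0, l2_idx=7, offset=3

Answer: L1[0]=0 -> L2[0][7]=43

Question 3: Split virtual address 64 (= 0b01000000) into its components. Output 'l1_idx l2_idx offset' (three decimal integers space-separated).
vaddr = 64 = 0b01000000
  top 2 bits -> l1_idx = 1
  next 3 bits -> l2_idx = 0
  bottom 3 bits -> offset = 0

Answer: 1 0 0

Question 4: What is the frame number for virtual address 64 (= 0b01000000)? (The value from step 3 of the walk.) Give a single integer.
Answer: 13

Derivation:
vaddr = 64: l1_idx=1, l2_idx=0
L1[1] = 1; L2[1][0] = 13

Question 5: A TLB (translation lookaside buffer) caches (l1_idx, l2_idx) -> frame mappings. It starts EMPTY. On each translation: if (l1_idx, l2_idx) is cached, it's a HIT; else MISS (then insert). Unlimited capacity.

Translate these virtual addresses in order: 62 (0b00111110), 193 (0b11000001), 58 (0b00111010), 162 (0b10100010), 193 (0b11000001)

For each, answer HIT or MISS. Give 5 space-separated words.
Answer: MISS MISS HIT MISS HIT

Derivation:
vaddr=62: (0,7) not in TLB -> MISS, insert
vaddr=193: (3,0) not in TLB -> MISS, insert
vaddr=58: (0,7) in TLB -> HIT
vaddr=162: (2,4) not in TLB -> MISS, insert
vaddr=193: (3,0) in TLB -> HIT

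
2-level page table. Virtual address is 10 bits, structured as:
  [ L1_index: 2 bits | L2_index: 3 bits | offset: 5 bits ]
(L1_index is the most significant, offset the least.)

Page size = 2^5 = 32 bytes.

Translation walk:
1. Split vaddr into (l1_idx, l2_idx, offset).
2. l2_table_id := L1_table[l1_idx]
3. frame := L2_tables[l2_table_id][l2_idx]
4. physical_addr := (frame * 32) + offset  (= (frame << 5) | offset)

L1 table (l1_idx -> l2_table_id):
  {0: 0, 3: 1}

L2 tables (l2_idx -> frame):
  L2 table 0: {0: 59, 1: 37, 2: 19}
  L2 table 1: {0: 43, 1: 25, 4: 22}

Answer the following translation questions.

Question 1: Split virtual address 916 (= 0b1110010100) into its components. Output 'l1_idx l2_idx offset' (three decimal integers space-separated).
Answer: 3 4 20

Derivation:
vaddr = 916 = 0b1110010100
  top 2 bits -> l1_idx = 3
  next 3 bits -> l2_idx = 4
  bottom 5 bits -> offset = 20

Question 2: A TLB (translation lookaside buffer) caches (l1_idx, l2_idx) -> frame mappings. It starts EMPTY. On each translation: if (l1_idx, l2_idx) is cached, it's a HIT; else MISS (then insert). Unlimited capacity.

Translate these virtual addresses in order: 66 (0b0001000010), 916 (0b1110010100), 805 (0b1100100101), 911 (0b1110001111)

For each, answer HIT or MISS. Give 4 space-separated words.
vaddr=66: (0,2) not in TLB -> MISS, insert
vaddr=916: (3,4) not in TLB -> MISS, insert
vaddr=805: (3,1) not in TLB -> MISS, insert
vaddr=911: (3,4) in TLB -> HIT

Answer: MISS MISS MISS HIT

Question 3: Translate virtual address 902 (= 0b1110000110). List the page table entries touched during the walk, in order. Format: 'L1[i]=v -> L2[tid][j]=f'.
Answer: L1[3]=1 -> L2[1][4]=22

Derivation:
vaddr = 902 = 0b1110000110
Split: l1_idx=3, l2_idx=4, offset=6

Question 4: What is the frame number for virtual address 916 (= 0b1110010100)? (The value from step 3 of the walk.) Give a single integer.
Answer: 22

Derivation:
vaddr = 916: l1_idx=3, l2_idx=4
L1[3] = 1; L2[1][4] = 22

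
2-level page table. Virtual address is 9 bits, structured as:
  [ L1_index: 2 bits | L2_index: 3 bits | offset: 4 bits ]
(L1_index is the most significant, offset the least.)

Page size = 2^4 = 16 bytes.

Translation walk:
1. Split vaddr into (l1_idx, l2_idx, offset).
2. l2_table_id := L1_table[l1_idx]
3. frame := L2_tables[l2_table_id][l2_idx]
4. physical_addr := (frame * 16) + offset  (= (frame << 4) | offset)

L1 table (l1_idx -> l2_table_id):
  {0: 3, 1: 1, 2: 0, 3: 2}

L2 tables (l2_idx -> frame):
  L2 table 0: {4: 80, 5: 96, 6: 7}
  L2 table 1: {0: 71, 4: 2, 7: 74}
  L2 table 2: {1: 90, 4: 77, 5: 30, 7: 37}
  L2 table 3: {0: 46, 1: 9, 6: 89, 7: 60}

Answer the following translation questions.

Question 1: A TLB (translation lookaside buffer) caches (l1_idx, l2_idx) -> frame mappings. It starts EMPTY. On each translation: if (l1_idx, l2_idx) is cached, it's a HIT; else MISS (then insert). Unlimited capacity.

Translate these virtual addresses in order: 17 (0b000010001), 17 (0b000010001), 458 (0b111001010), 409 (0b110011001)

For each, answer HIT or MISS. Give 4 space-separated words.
vaddr=17: (0,1) not in TLB -> MISS, insert
vaddr=17: (0,1) in TLB -> HIT
vaddr=458: (3,4) not in TLB -> MISS, insert
vaddr=409: (3,1) not in TLB -> MISS, insert

Answer: MISS HIT MISS MISS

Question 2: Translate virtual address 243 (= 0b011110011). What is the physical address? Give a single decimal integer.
Answer: 1187

Derivation:
vaddr = 243 = 0b011110011
Split: l1_idx=1, l2_idx=7, offset=3
L1[1] = 1
L2[1][7] = 74
paddr = 74 * 16 + 3 = 1187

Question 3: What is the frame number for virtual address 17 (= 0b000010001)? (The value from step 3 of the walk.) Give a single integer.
vaddr = 17: l1_idx=0, l2_idx=1
L1[0] = 3; L2[3][1] = 9

Answer: 9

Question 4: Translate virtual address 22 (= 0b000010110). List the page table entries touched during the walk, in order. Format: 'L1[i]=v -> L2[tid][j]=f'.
vaddr = 22 = 0b000010110
Split: l1_idx=0, l2_idx=1, offset=6

Answer: L1[0]=3 -> L2[3][1]=9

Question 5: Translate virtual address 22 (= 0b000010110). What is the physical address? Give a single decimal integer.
vaddr = 22 = 0b000010110
Split: l1_idx=0, l2_idx=1, offset=6
L1[0] = 3
L2[3][1] = 9
paddr = 9 * 16 + 6 = 150

Answer: 150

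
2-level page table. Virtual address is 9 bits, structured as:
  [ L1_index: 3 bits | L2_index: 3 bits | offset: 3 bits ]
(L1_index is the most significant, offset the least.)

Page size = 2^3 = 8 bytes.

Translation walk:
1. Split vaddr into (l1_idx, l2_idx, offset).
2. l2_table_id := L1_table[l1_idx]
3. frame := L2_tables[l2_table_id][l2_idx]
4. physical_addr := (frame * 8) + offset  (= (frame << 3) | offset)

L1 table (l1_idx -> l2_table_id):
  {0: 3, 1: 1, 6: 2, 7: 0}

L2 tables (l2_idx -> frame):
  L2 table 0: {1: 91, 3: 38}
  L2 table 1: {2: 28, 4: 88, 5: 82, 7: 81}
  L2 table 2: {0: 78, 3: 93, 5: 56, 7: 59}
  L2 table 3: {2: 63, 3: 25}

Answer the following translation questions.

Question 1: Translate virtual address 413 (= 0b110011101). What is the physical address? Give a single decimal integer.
Answer: 749

Derivation:
vaddr = 413 = 0b110011101
Split: l1_idx=6, l2_idx=3, offset=5
L1[6] = 2
L2[2][3] = 93
paddr = 93 * 8 + 5 = 749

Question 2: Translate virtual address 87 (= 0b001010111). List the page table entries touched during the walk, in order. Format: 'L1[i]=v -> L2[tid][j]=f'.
vaddr = 87 = 0b001010111
Split: l1_idx=1, l2_idx=2, offset=7

Answer: L1[1]=1 -> L2[1][2]=28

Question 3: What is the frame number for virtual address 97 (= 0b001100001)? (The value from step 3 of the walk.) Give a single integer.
vaddr = 97: l1_idx=1, l2_idx=4
L1[1] = 1; L2[1][4] = 88

Answer: 88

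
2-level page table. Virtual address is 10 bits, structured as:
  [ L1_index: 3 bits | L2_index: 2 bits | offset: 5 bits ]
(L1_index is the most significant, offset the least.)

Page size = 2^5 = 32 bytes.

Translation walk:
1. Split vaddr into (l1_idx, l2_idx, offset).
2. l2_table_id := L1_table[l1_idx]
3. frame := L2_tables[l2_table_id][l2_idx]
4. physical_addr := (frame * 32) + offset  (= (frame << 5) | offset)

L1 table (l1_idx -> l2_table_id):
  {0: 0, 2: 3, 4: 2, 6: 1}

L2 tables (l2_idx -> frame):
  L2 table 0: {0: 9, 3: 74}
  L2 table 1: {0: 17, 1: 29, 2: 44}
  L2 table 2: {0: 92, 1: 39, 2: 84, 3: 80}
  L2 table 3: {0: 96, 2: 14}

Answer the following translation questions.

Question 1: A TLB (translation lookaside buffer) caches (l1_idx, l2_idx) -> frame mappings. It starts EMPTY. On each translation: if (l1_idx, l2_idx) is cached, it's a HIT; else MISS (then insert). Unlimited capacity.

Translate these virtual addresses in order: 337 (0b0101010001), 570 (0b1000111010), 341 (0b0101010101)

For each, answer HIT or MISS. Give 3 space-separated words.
vaddr=337: (2,2) not in TLB -> MISS, insert
vaddr=570: (4,1) not in TLB -> MISS, insert
vaddr=341: (2,2) in TLB -> HIT

Answer: MISS MISS HIT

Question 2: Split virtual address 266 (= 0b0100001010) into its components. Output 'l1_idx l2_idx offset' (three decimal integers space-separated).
Answer: 2 0 10

Derivation:
vaddr = 266 = 0b0100001010
  top 3 bits -> l1_idx = 2
  next 2 bits -> l2_idx = 0
  bottom 5 bits -> offset = 10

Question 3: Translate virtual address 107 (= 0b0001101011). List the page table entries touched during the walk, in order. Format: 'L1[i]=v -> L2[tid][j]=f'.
vaddr = 107 = 0b0001101011
Split: l1_idx=0, l2_idx=3, offset=11

Answer: L1[0]=0 -> L2[0][3]=74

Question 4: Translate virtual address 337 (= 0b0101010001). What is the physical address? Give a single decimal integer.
Answer: 465

Derivation:
vaddr = 337 = 0b0101010001
Split: l1_idx=2, l2_idx=2, offset=17
L1[2] = 3
L2[3][2] = 14
paddr = 14 * 32 + 17 = 465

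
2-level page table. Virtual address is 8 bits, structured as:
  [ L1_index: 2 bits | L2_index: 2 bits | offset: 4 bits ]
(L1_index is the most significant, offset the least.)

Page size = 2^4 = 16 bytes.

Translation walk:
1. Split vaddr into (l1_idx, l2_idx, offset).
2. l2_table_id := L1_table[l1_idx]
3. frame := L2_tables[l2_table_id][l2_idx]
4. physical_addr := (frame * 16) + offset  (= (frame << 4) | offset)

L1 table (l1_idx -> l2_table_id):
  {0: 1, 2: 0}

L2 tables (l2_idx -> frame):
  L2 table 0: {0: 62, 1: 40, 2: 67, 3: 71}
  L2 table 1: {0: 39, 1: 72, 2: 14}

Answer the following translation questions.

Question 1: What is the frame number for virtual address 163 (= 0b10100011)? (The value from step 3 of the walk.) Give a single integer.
vaddr = 163: l1_idx=2, l2_idx=2
L1[2] = 0; L2[0][2] = 67

Answer: 67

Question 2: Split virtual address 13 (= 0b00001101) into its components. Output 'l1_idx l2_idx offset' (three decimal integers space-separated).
Answer: 0 0 13

Derivation:
vaddr = 13 = 0b00001101
  top 2 bits -> l1_idx = 0
  next 2 bits -> l2_idx = 0
  bottom 4 bits -> offset = 13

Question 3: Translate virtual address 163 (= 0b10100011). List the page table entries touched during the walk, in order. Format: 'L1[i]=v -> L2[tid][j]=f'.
vaddr = 163 = 0b10100011
Split: l1_idx=2, l2_idx=2, offset=3

Answer: L1[2]=0 -> L2[0][2]=67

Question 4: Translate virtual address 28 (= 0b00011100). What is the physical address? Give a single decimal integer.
Answer: 1164

Derivation:
vaddr = 28 = 0b00011100
Split: l1_idx=0, l2_idx=1, offset=12
L1[0] = 1
L2[1][1] = 72
paddr = 72 * 16 + 12 = 1164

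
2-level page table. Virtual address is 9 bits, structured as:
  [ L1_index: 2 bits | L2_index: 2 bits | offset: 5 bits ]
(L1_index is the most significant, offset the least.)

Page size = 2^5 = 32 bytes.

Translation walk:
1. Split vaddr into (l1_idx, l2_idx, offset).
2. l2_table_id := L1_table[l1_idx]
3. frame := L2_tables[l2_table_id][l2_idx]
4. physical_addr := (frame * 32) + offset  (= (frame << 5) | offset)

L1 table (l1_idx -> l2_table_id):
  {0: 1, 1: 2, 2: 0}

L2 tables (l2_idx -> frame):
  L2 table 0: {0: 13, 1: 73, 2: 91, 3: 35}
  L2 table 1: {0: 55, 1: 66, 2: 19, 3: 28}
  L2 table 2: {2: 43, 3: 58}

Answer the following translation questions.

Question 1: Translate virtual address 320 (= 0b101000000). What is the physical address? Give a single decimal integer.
Answer: 2912

Derivation:
vaddr = 320 = 0b101000000
Split: l1_idx=2, l2_idx=2, offset=0
L1[2] = 0
L2[0][2] = 91
paddr = 91 * 32 + 0 = 2912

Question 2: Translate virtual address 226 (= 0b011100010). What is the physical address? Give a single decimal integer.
vaddr = 226 = 0b011100010
Split: l1_idx=1, l2_idx=3, offset=2
L1[1] = 2
L2[2][3] = 58
paddr = 58 * 32 + 2 = 1858

Answer: 1858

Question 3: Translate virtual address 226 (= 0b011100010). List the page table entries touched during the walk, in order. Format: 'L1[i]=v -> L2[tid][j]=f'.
Answer: L1[1]=2 -> L2[2][3]=58

Derivation:
vaddr = 226 = 0b011100010
Split: l1_idx=1, l2_idx=3, offset=2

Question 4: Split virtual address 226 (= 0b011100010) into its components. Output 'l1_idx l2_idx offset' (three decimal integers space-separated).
vaddr = 226 = 0b011100010
  top 2 bits -> l1_idx = 1
  next 2 bits -> l2_idx = 3
  bottom 5 bits -> offset = 2

Answer: 1 3 2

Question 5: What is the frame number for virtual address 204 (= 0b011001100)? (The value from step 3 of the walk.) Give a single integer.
vaddr = 204: l1_idx=1, l2_idx=2
L1[1] = 2; L2[2][2] = 43

Answer: 43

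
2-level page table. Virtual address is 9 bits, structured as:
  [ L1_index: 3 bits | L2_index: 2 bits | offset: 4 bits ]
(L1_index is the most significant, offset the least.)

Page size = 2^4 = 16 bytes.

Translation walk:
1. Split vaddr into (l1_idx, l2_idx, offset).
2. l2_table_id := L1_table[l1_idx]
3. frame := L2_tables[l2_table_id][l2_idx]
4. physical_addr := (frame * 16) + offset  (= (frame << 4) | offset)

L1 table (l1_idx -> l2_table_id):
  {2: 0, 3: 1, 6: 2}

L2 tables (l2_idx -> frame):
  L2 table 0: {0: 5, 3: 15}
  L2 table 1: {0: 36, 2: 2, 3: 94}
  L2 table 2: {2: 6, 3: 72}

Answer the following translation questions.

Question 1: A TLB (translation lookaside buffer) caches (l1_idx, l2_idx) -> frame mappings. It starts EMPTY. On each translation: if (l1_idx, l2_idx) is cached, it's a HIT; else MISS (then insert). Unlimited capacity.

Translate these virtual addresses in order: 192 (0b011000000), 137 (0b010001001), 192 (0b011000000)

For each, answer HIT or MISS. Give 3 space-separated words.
Answer: MISS MISS HIT

Derivation:
vaddr=192: (3,0) not in TLB -> MISS, insert
vaddr=137: (2,0) not in TLB -> MISS, insert
vaddr=192: (3,0) in TLB -> HIT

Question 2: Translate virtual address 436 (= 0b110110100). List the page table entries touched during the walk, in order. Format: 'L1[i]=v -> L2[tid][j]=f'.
Answer: L1[6]=2 -> L2[2][3]=72

Derivation:
vaddr = 436 = 0b110110100
Split: l1_idx=6, l2_idx=3, offset=4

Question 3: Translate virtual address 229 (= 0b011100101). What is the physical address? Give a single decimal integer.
vaddr = 229 = 0b011100101
Split: l1_idx=3, l2_idx=2, offset=5
L1[3] = 1
L2[1][2] = 2
paddr = 2 * 16 + 5 = 37

Answer: 37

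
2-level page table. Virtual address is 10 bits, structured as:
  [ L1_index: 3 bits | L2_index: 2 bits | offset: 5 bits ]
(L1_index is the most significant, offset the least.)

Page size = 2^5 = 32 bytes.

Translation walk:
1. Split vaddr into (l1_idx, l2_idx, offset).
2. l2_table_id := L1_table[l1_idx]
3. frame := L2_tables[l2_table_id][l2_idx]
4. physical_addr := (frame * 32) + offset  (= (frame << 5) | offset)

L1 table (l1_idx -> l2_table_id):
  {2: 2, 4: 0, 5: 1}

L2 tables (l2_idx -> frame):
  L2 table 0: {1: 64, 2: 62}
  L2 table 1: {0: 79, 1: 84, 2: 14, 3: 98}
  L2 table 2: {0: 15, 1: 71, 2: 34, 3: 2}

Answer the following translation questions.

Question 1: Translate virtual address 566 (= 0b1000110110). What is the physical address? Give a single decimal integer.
Answer: 2070

Derivation:
vaddr = 566 = 0b1000110110
Split: l1_idx=4, l2_idx=1, offset=22
L1[4] = 0
L2[0][1] = 64
paddr = 64 * 32 + 22 = 2070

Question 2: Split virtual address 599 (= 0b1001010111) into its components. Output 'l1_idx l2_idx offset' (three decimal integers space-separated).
Answer: 4 2 23

Derivation:
vaddr = 599 = 0b1001010111
  top 3 bits -> l1_idx = 4
  next 2 bits -> l2_idx = 2
  bottom 5 bits -> offset = 23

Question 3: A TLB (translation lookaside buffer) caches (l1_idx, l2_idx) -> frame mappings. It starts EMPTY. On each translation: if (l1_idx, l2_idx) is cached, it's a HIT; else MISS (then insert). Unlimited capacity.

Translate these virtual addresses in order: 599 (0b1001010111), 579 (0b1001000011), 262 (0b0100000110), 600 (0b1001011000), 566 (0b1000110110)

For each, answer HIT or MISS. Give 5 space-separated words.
vaddr=599: (4,2) not in TLB -> MISS, insert
vaddr=579: (4,2) in TLB -> HIT
vaddr=262: (2,0) not in TLB -> MISS, insert
vaddr=600: (4,2) in TLB -> HIT
vaddr=566: (4,1) not in TLB -> MISS, insert

Answer: MISS HIT MISS HIT MISS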